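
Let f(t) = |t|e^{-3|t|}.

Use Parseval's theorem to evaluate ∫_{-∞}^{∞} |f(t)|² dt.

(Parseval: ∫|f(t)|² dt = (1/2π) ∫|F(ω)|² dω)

∫|f(t)|² dt = \frac{1}{54}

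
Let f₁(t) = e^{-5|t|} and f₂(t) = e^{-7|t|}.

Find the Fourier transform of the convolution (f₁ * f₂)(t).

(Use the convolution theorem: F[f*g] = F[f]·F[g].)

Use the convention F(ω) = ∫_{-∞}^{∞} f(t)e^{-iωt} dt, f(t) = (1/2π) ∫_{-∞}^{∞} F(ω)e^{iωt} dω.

F[f₁*f₂](ω) = \frac{140}{\left(\omega^{2} + 25\right) \left(\omega^{2} + 49\right)}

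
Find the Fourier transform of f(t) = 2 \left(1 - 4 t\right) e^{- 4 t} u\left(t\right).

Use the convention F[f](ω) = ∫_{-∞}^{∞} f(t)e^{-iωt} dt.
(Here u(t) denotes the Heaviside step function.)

F(ω) = \frac{2 i \omega}{- \omega^{2} + 8 i \omega + 16}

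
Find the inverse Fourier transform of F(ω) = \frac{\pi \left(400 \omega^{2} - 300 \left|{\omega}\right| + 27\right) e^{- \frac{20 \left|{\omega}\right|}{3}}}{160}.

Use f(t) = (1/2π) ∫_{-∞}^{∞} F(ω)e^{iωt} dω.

f(t) = \frac{3 t^{4}}{\left(t^{2} + \frac{400}{9}\right)^{3}}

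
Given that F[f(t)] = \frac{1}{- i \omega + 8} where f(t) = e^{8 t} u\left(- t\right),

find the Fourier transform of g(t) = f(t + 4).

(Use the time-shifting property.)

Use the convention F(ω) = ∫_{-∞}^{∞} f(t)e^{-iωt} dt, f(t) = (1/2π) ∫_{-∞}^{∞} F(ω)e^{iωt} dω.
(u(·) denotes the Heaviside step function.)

F[g](ω) = - \frac{e^{4 i \omega}}{i \omega - 8}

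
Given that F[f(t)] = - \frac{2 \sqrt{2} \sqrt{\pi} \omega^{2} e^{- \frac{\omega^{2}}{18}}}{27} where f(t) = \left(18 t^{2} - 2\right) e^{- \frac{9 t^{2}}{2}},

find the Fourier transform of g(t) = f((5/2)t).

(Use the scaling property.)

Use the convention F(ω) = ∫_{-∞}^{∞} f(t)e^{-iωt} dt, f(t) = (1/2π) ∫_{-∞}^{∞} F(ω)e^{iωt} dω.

F[g](ω) = - \frac{16 \sqrt{2} \sqrt{\pi} \omega^{2} e^{- \frac{2 \omega^{2}}{225}}}{3375}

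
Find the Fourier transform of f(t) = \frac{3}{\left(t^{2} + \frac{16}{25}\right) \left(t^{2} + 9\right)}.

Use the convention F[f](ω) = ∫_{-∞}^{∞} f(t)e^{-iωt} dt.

F(ω) = - \frac{25 \pi e^{- 3 \left|{\omega}\right|}}{209} + \frac{375 \pi e^{- \frac{4 \left|{\omega}\right|}{5}}}{836}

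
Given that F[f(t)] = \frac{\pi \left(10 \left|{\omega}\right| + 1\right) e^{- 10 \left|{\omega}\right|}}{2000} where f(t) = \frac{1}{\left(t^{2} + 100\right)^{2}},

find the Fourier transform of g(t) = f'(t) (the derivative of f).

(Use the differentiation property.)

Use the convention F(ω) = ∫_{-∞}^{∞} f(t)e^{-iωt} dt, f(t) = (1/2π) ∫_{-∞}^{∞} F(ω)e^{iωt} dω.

F[g](ω) = \frac{i \pi \omega \left(10 \left|{\omega}\right| + 1\right) e^{- 10 \left|{\omega}\right|}}{2000}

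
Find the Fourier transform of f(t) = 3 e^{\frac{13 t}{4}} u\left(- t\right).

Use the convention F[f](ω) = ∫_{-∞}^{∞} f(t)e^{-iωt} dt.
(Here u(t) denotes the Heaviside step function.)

F(ω) = - \frac{12}{4 i \omega - 13}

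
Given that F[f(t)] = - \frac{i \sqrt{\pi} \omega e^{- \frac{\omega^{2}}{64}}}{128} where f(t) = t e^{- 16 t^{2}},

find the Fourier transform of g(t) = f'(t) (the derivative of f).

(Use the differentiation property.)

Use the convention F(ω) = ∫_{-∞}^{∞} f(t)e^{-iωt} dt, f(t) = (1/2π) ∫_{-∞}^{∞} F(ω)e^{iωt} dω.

F[g](ω) = \frac{\sqrt{\pi} \omega^{2} e^{- \frac{\omega^{2}}{64}}}{128}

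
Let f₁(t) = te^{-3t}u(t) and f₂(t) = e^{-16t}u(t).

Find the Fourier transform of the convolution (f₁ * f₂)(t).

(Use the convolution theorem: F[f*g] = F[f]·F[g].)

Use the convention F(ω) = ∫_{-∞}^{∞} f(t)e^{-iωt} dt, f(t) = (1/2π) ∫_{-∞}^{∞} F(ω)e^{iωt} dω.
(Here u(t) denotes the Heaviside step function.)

F[f₁*f₂](ω) = \frac{1}{\left(i \omega + 3\right)^{2} \left(i \omega + 16\right)}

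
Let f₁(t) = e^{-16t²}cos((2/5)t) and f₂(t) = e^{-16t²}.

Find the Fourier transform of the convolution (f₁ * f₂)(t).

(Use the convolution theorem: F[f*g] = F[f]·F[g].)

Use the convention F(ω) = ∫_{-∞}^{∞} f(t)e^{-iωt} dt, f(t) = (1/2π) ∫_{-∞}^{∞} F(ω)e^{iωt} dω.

F[f₁*f₂](ω) = \frac{\pi \left(e^{\frac{\omega}{40}} + 1\right) e^{- \frac{\omega^{2}}{32} - \frac{\omega}{80} - \frac{1}{400}}}{32}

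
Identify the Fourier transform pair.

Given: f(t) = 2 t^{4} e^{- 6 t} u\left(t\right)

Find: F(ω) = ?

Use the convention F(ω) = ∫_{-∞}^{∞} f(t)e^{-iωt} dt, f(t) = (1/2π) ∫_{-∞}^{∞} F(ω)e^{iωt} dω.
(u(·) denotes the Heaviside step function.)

F(ω) = \frac{48}{\left(i \omega + 6\right)^{5}}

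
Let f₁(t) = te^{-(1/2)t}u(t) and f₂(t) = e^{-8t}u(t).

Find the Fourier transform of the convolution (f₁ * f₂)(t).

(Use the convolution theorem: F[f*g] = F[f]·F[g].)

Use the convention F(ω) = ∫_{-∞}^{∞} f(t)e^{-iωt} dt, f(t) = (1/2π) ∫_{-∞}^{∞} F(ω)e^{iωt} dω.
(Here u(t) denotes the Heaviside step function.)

F[f₁*f₂](ω) = \frac{4}{\left(i \omega + 8\right) \left(2 i \omega + 1\right)^{2}}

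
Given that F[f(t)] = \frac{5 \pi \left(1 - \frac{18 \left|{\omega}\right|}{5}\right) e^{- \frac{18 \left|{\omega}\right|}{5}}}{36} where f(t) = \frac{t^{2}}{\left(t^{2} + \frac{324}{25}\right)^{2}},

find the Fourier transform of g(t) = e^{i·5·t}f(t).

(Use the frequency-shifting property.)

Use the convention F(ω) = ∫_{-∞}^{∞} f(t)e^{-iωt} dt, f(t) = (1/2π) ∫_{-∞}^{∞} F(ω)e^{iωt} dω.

F[g](ω) = \frac{\pi \left(5 - 18 \left|{\omega - 5}\right|\right) e^{- \frac{18 \left|{\omega - 5}\right|}{5}}}{36}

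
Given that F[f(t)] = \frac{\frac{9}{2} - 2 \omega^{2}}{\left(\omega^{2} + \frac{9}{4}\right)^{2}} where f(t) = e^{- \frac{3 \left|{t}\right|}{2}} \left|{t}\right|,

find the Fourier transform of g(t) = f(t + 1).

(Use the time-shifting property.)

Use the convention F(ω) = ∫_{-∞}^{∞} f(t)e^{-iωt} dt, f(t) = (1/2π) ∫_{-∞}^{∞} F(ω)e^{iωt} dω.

F[g](ω) = \frac{\left(72 - 32 \omega^{2}\right) e^{i \omega}}{\left(4 \omega^{2} + 9\right)^{2}}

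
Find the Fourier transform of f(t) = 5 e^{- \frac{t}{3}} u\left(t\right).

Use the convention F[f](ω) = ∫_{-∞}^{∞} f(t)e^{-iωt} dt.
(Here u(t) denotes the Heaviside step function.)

F(ω) = \frac{15}{3 i \omega + 1}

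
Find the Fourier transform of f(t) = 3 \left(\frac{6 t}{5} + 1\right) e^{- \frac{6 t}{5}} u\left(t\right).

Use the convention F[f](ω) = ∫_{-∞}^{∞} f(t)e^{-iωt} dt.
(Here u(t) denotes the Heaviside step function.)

F(ω) = \frac{15 \left(- 5 i \omega - 12\right)}{25 \omega^{2} - 60 i \omega - 36}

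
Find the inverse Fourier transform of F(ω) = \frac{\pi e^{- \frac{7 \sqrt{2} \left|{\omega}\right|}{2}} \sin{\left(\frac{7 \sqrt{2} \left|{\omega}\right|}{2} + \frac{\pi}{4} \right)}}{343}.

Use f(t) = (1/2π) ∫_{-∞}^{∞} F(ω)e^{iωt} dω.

f(t) = \frac{1}{t^{4} + 2401}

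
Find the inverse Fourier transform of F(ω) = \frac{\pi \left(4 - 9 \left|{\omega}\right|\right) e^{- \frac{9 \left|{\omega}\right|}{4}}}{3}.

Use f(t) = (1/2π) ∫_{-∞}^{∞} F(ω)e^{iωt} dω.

f(t) = \frac{6 t^{2}}{\left(t^{2} + \frac{81}{16}\right)^{2}}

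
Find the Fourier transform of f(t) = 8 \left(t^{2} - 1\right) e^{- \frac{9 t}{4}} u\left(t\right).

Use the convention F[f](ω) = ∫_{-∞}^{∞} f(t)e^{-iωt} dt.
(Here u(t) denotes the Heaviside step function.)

F(ω) = \frac{32 \left(128 i \omega - \left(4 i \omega + 9\right)^{3} + 288\right)}{\left(4 i \omega + 9\right)^{4}}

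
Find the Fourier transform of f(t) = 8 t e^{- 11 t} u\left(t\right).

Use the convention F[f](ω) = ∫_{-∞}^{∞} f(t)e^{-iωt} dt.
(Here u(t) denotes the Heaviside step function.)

F(ω) = \frac{8}{\left(i \omega + 11\right)^{2}}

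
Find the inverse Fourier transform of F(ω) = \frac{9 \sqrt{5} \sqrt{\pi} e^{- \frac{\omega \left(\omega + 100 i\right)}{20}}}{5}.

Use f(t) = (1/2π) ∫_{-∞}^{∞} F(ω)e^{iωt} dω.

f(t) = 9 e^{- 5 \left(t - 5\right)^{2}}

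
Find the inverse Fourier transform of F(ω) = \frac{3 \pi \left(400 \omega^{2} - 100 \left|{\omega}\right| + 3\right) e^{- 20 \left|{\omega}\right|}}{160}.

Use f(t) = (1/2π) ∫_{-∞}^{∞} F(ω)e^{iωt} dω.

f(t) = \frac{3 t^{4}}{\left(t^{2} + 400\right)^{3}}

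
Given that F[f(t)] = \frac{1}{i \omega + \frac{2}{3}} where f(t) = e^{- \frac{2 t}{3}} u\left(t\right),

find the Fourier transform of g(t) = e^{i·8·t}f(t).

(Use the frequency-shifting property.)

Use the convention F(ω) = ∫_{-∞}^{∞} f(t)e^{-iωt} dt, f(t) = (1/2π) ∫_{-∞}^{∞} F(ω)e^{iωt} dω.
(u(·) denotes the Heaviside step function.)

F[g](ω) = \frac{3}{3 i \left(\omega - 8\right) + 2}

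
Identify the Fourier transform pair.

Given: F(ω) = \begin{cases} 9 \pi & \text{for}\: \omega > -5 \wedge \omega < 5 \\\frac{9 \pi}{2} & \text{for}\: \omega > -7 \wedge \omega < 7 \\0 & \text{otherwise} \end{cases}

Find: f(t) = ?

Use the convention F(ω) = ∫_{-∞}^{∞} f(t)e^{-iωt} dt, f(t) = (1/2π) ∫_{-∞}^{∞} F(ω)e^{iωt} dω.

f(t) = \frac{9 \sin{\left(6 t \right)} \cos{\left(t \right)}}{t}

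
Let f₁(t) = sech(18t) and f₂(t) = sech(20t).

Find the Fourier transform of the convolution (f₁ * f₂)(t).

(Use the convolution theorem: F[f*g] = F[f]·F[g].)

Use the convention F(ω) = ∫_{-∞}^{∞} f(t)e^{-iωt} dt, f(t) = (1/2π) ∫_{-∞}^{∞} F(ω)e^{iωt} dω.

F[f₁*f₂](ω) = \frac{\pi^{2}}{360 \cosh{\left(\frac{\pi \omega}{40} \right)} \cosh{\left(\frac{\pi \omega}{36} \right)}}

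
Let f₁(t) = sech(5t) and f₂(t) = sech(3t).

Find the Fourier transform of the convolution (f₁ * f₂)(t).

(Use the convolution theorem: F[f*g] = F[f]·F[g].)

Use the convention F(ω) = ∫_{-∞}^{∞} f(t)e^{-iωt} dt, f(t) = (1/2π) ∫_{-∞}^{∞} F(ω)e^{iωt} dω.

F[f₁*f₂](ω) = \frac{\pi^{2}}{15 \cosh{\left(\frac{\pi \omega}{10} \right)} \cosh{\left(\frac{\pi \omega}{6} \right)}}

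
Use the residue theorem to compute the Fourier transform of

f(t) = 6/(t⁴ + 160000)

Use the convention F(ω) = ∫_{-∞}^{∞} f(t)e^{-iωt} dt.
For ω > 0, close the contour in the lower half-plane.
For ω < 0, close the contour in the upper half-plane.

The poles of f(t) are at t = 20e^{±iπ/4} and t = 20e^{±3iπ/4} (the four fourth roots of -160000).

Let g(z) = f(z)e^{-iωz}; for large |z| the factor e^{-iωz} decays in the lower half-plane when ω > 0 and in the upper half-plane when ω < 0.

Case ω > 0 (lower half-plane, clockwise contour ⇒ F(ω) = -2πi·ΣRes):
  Res_{z = - 10 \sqrt{2} - 10 \sqrt{2} i} g(z) = \frac{3 \sqrt{2} i \left(1 - i\right) e^{10 \sqrt{2} \omega \left(-1 + i\right)}}{32000}
  Res_{z = 10 \sqrt{2} - 10 \sqrt{2} i} g(z) = \frac{3 \sqrt{2} i \left(1 + i\right) e^{- 10 \sqrt{2} \omega \left(1 + i\right)}}{32000}
  F(ω) = -2πi·ΣRes = \frac{3 \sqrt{2} \pi \left(1 - i\right) \left(e^{20 \sqrt{2} i \omega} + i\right) e^{- 10 \sqrt{2} \omega \left(1 + i\right)}}{16000} = \frac{3 \pi e^{- 10 \sqrt{2} \omega} \sin{\left(10 \sqrt{2} \omega + \frac{\pi}{4} \right)}}{4000}

Case ω < 0 (upper half-plane, counterclockwise contour ⇒ F(ω) = +2πi·ΣRes):
  Res_{z = 10 \sqrt{2} + 10 \sqrt{2} i} g(z) = \frac{3 \sqrt{2} i \left(-1 + i\right) e^{10 \sqrt{2} \omega \left(1 - i\right)}}{32000}
  Res_{z = - 10 \sqrt{2} + 10 \sqrt{2} i} g(z) = \frac{3 \sqrt{2} \left(1 - i\right) e^{10 \sqrt{2} \omega \left(1 + i\right)}}{32000}
  F(ω) = 2πi·ΣRes = - \frac{3 \sqrt{2} i \pi \left(i \left(1 - i\right) e^{10 \sqrt{2} \omega \left(1 - i\right)} - \left(1 - i\right) e^{10 \sqrt{2} \omega \left(1 + i\right)}\right)}{16000} = \frac{3 \pi e^{10 \sqrt{2} \omega} \cos{\left(10 \sqrt{2} \omega + \frac{\pi}{4} \right)}}{4000}

Both cases combine into a single formula in |ω|:

F(ω) = \frac{3 \pi e^{- 10 \sqrt{2} \left|{\omega}\right|} \sin{\left(10 \sqrt{2} \left|{\omega}\right| + \frac{\pi}{4} \right)}}{4000}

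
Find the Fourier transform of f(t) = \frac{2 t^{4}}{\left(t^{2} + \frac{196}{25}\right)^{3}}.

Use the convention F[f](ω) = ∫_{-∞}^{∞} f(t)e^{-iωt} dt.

F(ω) = \frac{\pi \left(196 \omega^{2} - 350 \left|{\omega}\right| + 75\right) e^{- \frac{14 \left|{\omega}\right|}{5}}}{280}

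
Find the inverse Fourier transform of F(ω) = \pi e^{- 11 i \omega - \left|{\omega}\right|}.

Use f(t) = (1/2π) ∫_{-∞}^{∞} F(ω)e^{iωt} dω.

f(t) = \frac{1}{\left(t - 11\right)^{2} + 1}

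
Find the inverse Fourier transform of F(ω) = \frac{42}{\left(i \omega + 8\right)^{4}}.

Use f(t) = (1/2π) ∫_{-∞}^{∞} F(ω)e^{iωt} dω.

f(t) = 7 t^{3} e^{- 8 t} u\left(t\right)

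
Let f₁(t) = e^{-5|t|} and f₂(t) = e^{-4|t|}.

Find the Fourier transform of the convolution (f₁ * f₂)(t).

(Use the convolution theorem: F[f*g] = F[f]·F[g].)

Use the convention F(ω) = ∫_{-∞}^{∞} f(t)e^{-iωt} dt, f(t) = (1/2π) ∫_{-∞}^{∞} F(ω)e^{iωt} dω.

F[f₁*f₂](ω) = \frac{80}{\left(\omega^{2} + 16\right) \left(\omega^{2} + 25\right)}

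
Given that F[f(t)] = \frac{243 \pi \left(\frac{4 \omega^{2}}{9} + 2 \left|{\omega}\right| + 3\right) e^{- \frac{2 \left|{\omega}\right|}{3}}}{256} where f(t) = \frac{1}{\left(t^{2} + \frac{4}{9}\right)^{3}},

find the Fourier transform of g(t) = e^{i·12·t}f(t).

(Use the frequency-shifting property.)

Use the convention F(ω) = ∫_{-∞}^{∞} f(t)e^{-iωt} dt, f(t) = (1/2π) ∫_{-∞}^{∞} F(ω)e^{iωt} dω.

F[g](ω) = \frac{27 \pi \left(4 \left(\omega - 12\right)^{2} + 18 \left|{\omega - 12}\right| + 27\right) e^{- \frac{2 \left|{\omega - 12}\right|}{3}}}{256}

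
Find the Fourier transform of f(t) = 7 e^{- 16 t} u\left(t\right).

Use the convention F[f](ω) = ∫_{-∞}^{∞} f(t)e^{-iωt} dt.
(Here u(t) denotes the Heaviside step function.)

F(ω) = \frac{7}{i \omega + 16}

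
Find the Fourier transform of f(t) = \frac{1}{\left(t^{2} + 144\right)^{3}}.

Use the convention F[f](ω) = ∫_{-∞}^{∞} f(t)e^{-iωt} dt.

F(ω) = \frac{\pi \left(48 \omega^{2} + 12 \left|{\omega}\right| + 1\right) e^{- 12 \left|{\omega}\right|}}{663552}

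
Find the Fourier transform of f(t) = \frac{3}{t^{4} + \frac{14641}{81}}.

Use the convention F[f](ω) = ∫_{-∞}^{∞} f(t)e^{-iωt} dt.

F(ω) = \frac{81 \pi e^{- \frac{11 \sqrt{2} \left|{\omega}\right|}{6}} \sin{\left(\frac{11 \sqrt{2} \left|{\omega}\right|}{6} + \frac{\pi}{4} \right)}}{1331}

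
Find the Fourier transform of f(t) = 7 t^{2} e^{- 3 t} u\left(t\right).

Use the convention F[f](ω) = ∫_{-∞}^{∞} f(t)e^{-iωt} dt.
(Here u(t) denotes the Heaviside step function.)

F(ω) = \frac{14}{\left(i \omega + 3\right)^{3}}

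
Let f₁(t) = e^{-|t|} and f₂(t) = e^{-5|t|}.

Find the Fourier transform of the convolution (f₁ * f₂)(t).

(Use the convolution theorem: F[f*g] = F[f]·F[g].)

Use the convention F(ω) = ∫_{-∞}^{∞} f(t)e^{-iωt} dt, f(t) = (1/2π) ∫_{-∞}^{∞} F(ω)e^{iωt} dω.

F[f₁*f₂](ω) = \frac{20}{\left(\omega^{2} + 1\right) \left(\omega^{2} + 25\right)}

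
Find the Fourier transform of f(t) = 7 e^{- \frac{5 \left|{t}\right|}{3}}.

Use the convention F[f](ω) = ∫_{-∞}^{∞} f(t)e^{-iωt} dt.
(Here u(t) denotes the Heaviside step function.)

F(ω) = \frac{210}{9 \omega^{2} + 25}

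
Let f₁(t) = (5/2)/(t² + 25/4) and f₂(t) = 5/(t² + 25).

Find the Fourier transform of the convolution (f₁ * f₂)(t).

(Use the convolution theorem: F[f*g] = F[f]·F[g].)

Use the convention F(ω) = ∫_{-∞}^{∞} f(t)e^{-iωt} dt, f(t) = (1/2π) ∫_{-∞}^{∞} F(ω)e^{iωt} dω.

F[f₁*f₂](ω) = \pi^{2} e^{- \frac{15 \left|{\omega}\right|}{2}}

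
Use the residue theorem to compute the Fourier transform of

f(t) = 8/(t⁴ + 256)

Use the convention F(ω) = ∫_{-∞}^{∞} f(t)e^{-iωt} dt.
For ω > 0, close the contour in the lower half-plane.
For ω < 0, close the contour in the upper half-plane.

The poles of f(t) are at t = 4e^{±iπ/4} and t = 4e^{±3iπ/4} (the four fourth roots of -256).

Let g(z) = f(z)e^{-iωz}; for large |z| the factor e^{-iωz} decays in the lower half-plane when ω > 0 and in the upper half-plane when ω < 0.

Case ω > 0 (lower half-plane, clockwise contour ⇒ F(ω) = -2πi·ΣRes):
  Res_{z = - 2 \sqrt{2} - 2 \sqrt{2} i} g(z) = \frac{\sqrt{2} i \left(1 - i\right) e^{2 \sqrt{2} \omega \left(-1 + i\right)}}{64}
  Res_{z = 2 \sqrt{2} - 2 \sqrt{2} i} g(z) = \frac{\sqrt{2} i \left(1 + i\right) e^{- 2 \sqrt{2} \omega \left(1 + i\right)}}{64}
  F(ω) = -2πi·ΣRes = \frac{\sqrt{2} \pi \left(1 - i\right) \left(e^{4 \sqrt{2} i \omega} + i\right) e^{- 2 \sqrt{2} \omega \left(1 + i\right)}}{32} = \frac{\pi e^{- 2 \sqrt{2} \omega} \sin{\left(2 \sqrt{2} \omega + \frac{\pi}{4} \right)}}{8}

Case ω < 0 (upper half-plane, counterclockwise contour ⇒ F(ω) = +2πi·ΣRes):
  Res_{z = 2 \sqrt{2} + 2 \sqrt{2} i} g(z) = \frac{\sqrt{2} i \left(-1 + i\right) e^{2 \sqrt{2} \omega \left(1 - i\right)}}{64}
  Res_{z = - 2 \sqrt{2} + 2 \sqrt{2} i} g(z) = \frac{\sqrt{2} \left(1 - i\right) e^{2 \sqrt{2} \omega \left(1 + i\right)}}{64}
  F(ω) = 2πi·ΣRes = - \frac{\sqrt{2} i \pi \left(i \left(1 - i\right) e^{2 \sqrt{2} \omega \left(1 - i\right)} - \left(1 - i\right) e^{2 \sqrt{2} \omega \left(1 + i\right)}\right)}{32} = \frac{\pi e^{2 \sqrt{2} \omega} \cos{\left(2 \sqrt{2} \omega + \frac{\pi}{4} \right)}}{8}

Both cases combine into a single formula in |ω|:

F(ω) = \frac{\pi e^{- 2 \sqrt{2} \left|{\omega}\right|} \sin{\left(2 \sqrt{2} \left|{\omega}\right| + \frac{\pi}{4} \right)}}{8}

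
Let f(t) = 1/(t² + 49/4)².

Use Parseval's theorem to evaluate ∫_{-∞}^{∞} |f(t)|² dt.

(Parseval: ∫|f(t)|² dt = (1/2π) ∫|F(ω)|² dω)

∫|f(t)|² dt = \frac{40 \pi}{823543}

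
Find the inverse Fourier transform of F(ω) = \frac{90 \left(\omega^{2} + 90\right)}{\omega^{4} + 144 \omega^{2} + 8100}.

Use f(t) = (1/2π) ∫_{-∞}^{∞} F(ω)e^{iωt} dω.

f(t) = 5 e^{- 9 \left|{t}\right|} \cos{\left(3 \left|{t}\right| \right)}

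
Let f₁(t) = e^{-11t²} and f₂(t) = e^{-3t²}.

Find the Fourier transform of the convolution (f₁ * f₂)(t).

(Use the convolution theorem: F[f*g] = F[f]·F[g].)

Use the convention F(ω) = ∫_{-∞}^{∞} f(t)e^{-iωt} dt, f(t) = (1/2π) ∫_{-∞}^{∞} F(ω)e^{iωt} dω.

F[f₁*f₂](ω) = \frac{\sqrt{33} \pi e^{- \frac{7 \omega^{2}}{66}}}{33}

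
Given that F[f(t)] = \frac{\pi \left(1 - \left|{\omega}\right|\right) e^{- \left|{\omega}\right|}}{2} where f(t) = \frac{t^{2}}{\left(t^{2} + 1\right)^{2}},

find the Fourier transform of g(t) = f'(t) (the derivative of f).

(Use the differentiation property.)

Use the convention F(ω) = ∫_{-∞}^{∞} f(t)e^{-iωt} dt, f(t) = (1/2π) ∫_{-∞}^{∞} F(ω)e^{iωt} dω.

F[g](ω) = \frac{i \pi \omega \left(1 - \left|{\omega}\right|\right) e^{- \left|{\omega}\right|}}{2}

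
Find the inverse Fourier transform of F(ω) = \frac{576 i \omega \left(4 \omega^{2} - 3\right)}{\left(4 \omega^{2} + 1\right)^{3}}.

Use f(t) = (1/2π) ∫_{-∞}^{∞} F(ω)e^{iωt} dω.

f(t) = 9 t e^{- \frac{\left|{t}\right|}{2}} \left|{t}\right|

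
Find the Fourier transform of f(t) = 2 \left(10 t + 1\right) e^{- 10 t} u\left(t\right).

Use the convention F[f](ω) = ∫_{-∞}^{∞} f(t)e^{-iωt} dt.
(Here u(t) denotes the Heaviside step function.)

F(ω) = \frac{2 \left(- i \omega - 20\right)}{\omega^{2} - 20 i \omega - 100}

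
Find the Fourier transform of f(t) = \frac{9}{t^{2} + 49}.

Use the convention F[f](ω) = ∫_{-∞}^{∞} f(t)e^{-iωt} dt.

F(ω) = \frac{9 \pi e^{- 7 \left|{\omega}\right|}}{7}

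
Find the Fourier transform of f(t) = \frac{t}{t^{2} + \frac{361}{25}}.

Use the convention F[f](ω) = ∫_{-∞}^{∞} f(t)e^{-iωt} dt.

F(ω) = - i \pi e^{- \frac{19 \left|{\omega}\right|}{5}} \operatorname{sign}{\left(\omega \right)}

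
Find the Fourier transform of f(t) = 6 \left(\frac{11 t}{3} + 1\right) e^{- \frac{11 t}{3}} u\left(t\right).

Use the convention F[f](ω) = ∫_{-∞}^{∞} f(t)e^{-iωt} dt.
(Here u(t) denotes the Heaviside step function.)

F(ω) = \frac{18 \left(- 3 i \omega - 22\right)}{9 \omega^{2} - 66 i \omega - 121}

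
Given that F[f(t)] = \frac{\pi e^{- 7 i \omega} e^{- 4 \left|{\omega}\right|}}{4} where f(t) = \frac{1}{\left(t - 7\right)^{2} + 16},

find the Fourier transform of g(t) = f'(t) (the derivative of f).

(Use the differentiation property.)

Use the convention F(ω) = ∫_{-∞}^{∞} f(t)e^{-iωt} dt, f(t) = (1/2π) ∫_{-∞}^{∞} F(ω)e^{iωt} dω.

F[g](ω) = \frac{i \pi \omega e^{- 7 i \omega - 4 \left|{\omega}\right|}}{4}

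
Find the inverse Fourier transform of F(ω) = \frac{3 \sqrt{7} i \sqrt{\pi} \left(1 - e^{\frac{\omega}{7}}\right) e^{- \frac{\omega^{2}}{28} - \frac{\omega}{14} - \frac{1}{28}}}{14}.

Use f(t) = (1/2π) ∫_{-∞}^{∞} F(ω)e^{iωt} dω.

f(t) = 3 e^{- 7 t^{2}} \sin{\left(t \right)}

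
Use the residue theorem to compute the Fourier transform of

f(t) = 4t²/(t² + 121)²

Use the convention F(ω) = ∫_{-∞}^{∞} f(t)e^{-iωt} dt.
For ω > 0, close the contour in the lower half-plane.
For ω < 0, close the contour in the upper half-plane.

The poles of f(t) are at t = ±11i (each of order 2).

Let g(z) = f(z)e^{-iωz}; for large |z| the factor e^{-iωz} decays in the lower half-plane when ω > 0 and in the upper half-plane when ω < 0.

Case ω > 0 (lower half-plane, clockwise contour ⇒ F(ω) = -2πi·ΣRes):
  Res_{z = - 11 i} g(z) = i \left(\frac{1}{11} - \omega\right) e^{- 11 \omega} (pole of order 2)
  F(ω) = -2πi·ΣRes = \frac{2 \pi \left(1 - 11 \omega\right) e^{- 11 \omega}}{11}

Case ω < 0 (upper half-plane, counterclockwise contour ⇒ F(ω) = +2πi·ΣRes):
  Res_{z = 11 i} g(z) = i \left(- \omega - \frac{1}{11}\right) e^{11 \omega} (pole of order 2)
  F(ω) = 2πi·ΣRes = \frac{2 \pi \left(11 \omega + 1\right) e^{11 \omega}}{11}

Both cases combine into a single formula in |ω|:

F(ω) = \frac{2 \pi \left(1 - 11 \left|{\omega}\right|\right) e^{- 11 \left|{\omega}\right|}}{11}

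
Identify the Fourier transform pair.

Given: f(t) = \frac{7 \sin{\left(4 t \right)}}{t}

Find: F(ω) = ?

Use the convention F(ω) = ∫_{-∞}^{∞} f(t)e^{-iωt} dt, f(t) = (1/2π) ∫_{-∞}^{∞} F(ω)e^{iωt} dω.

F(ω) = \begin{cases} 7 \pi & \text{for}\: \omega > -4 \wedge \omega < 4 \\0 & \text{otherwise} \end{cases}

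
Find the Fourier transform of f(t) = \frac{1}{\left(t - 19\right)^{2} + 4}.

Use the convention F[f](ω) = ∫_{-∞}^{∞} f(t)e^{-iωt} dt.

F(ω) = \frac{\pi e^{- 19 i \omega - 2 \left|{\omega}\right|}}{2}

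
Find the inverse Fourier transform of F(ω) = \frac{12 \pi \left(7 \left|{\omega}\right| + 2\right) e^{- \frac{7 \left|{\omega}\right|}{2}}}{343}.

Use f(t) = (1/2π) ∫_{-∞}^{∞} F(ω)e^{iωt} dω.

f(t) = \frac{6}{\left(t^{2} + \frac{49}{4}\right)^{2}}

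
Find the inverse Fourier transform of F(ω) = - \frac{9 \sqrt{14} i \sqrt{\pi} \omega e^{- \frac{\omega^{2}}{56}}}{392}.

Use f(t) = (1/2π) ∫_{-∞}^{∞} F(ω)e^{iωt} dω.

f(t) = 9 t e^{- 14 t^{2}}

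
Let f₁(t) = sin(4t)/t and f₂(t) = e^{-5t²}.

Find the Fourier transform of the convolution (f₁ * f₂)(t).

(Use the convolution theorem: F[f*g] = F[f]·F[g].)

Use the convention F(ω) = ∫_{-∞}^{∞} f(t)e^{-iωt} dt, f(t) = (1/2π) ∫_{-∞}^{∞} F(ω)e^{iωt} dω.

F[f₁*f₂](ω) = \begin{cases} \frac{\sqrt{5} \pi^{\frac{3}{2}} e^{- \frac{\omega^{2}}{20}}}{5} & \text{for}\: \omega > -4 \wedge \omega < 4 \\0 & \text{otherwise} \end{cases}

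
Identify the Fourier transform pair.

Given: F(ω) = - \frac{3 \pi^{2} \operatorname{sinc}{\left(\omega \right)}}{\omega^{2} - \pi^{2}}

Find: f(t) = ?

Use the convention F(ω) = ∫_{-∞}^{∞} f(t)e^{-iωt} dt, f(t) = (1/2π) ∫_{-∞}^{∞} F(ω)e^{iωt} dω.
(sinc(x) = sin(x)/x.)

f(t) = 3 \left(\begin{cases} \frac{\cos{\left(\pi t \right)}}{2} + \frac{1}{2} & \text{for}\: \left|{t}\right| < 1 \\0 & \text{otherwise} \end{cases}\right)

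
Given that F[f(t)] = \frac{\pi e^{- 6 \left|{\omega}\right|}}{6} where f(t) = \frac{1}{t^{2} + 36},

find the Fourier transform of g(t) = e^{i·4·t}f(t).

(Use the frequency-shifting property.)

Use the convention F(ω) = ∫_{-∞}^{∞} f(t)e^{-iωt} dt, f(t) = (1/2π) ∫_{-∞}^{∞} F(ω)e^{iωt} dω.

F[g](ω) = \frac{\pi e^{- 6 \left|{\omega - 4}\right|}}{6}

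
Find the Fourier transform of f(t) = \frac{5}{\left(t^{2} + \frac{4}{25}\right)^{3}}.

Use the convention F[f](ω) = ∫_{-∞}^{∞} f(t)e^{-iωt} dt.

F(ω) = \frac{625 \pi \left(4 \omega^{2} + 30 \left|{\omega}\right| + 75\right) e^{- \frac{2 \left|{\omega}\right|}{5}}}{256}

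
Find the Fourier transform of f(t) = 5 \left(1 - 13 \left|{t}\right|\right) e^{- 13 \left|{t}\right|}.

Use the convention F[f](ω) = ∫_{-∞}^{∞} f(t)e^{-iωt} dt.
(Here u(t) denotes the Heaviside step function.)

F(ω) = \frac{260 \omega^{2}}{\left(\omega^{2} + 169\right)^{2}}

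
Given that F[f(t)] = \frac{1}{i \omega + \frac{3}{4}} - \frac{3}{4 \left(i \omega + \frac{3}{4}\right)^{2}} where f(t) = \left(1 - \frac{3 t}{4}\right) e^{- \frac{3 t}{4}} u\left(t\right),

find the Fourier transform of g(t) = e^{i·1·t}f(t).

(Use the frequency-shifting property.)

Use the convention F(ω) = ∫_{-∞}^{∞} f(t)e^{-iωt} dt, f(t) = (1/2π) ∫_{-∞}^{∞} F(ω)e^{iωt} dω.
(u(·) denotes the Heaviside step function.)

F[g](ω) = \frac{16 i \left(1 - \omega\right)}{16 \omega^{2} - 8 \omega \left(4 + 3 i\right) + 7 + 24 i}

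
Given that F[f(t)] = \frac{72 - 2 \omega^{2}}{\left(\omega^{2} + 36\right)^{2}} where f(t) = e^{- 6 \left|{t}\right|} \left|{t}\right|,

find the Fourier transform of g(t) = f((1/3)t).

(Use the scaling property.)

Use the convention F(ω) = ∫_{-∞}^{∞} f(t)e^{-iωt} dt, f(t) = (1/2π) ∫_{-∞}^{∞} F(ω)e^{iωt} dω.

F[g](ω) = \frac{2 \left(4 - \omega^{2}\right)}{3 \left(\omega^{2} + 4\right)^{2}}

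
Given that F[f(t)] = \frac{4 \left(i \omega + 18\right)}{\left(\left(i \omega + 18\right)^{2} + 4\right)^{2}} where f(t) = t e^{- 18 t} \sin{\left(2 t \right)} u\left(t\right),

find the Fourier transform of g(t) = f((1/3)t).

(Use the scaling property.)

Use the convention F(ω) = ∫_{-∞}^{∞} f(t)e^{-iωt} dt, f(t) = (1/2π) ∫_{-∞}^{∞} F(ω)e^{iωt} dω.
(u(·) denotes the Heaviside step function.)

F[g](ω) = \frac{36 \left(i \omega + 6\right)}{\left(9 \left(i \omega + 6\right)^{2} + 4\right)^{2}}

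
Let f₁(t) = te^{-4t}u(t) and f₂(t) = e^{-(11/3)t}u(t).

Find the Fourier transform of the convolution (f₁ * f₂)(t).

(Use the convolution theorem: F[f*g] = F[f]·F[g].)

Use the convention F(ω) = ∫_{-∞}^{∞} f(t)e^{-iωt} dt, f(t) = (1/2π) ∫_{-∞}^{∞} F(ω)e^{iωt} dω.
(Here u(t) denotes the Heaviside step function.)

F[f₁*f₂](ω) = \frac{3}{\left(i \omega + 4\right)^{2} \left(3 i \omega + 11\right)}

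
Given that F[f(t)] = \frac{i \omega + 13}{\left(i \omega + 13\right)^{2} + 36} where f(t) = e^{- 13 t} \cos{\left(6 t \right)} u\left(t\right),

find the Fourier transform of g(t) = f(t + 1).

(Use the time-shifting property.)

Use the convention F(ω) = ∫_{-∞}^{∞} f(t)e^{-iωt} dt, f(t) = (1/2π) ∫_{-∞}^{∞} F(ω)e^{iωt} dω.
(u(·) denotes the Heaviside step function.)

F[g](ω) = \frac{\left(i \omega + 13\right) e^{i \omega}}{\left(i \omega + 13\right)^{2} + 36}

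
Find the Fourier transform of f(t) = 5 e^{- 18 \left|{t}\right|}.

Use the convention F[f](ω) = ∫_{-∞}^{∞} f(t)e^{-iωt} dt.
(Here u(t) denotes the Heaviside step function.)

F(ω) = \frac{180}{\omega^{2} + 324}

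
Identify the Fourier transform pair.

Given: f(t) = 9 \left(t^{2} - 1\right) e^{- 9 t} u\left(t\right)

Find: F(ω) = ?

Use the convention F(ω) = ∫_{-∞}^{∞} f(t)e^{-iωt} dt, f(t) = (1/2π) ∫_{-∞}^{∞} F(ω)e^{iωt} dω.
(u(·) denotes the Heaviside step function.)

F(ω) = \frac{9 \left(2 i \omega - \left(i \omega + 9\right)^{3} + 18\right)}{\left(i \omega + 9\right)^{4}}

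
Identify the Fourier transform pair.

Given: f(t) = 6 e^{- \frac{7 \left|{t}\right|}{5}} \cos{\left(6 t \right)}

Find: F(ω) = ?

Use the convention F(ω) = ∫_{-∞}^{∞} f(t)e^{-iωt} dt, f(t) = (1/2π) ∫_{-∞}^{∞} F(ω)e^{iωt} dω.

F(ω) = \frac{420 \left(25 \omega^{2} + 949\right)}{625 \omega^{4} - 42550 \omega^{2} + 900601}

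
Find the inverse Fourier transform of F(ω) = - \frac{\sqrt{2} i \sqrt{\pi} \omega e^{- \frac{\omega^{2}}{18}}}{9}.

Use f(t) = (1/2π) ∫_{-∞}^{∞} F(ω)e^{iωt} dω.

f(t) = 3 t e^{- \frac{9 t^{2}}{2}}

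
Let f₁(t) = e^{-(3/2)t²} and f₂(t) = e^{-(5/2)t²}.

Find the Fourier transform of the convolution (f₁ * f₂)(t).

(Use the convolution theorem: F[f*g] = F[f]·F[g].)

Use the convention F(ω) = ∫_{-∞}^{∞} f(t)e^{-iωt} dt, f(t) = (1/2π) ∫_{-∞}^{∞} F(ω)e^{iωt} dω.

F[f₁*f₂](ω) = \frac{2 \sqrt{15} \pi e^{- \frac{4 \omega^{2}}{15}}}{15}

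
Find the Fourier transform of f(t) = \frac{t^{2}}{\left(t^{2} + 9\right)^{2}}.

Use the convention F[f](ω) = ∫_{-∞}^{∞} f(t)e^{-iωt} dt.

F(ω) = \frac{\pi \left(1 - 3 \left|{\omega}\right|\right) e^{- 3 \left|{\omega}\right|}}{6}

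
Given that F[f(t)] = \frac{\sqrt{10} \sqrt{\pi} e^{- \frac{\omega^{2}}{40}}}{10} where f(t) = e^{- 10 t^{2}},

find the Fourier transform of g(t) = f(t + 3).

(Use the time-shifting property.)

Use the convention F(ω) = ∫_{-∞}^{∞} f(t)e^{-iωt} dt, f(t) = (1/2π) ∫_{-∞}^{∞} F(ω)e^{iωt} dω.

F[g](ω) = \frac{\sqrt{10} \sqrt{\pi} e^{\frac{\omega \left(- \omega + 120 i\right)}{40}}}{10}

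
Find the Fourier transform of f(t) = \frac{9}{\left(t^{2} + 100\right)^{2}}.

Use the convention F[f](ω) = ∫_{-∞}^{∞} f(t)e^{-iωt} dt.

F(ω) = \frac{9 \pi \left(10 \left|{\omega}\right| + 1\right) e^{- 10 \left|{\omega}\right|}}{2000}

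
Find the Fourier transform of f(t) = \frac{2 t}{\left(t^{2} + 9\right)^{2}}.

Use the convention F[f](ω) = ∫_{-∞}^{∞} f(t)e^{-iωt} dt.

F(ω) = - \frac{i \pi \omega e^{- 3 \left|{\omega}\right|}}{3}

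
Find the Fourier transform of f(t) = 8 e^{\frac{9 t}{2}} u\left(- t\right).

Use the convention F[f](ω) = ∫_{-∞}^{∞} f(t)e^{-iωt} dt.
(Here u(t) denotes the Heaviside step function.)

F(ω) = - \frac{16}{2 i \omega - 9}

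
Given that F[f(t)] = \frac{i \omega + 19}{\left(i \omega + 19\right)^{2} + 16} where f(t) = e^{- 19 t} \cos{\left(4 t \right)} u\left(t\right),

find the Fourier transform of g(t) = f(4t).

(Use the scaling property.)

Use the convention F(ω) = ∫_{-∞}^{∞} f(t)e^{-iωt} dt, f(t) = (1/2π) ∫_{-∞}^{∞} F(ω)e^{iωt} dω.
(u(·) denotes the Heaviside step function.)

F[g](ω) = \frac{i \omega + 76}{\left(i \omega + 76\right)^{2} + 256}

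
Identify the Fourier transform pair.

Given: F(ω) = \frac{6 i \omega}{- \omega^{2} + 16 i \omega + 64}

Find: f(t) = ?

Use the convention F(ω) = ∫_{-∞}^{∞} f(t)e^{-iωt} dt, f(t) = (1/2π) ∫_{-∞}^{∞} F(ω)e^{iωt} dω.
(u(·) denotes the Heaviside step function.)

f(t) = 6 \left(1 - 8 t\right) e^{- 8 t} u\left(t\right)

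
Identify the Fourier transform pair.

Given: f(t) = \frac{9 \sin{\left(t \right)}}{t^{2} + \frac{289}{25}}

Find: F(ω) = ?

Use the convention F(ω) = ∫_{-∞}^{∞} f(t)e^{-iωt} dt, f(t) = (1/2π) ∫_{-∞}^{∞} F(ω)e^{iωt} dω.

F(ω) = \frac{45 i \pi e^{- \frac{17 \left|{\omega + 1}\right|}{5}}}{34} - \frac{45 i \pi e^{- \frac{17 \left|{\omega - 1}\right|}{5}}}{34}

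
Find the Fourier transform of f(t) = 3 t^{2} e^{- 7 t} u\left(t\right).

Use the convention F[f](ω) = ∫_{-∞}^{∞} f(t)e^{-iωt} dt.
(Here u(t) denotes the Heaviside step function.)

F(ω) = \frac{6}{\left(i \omega + 7\right)^{3}}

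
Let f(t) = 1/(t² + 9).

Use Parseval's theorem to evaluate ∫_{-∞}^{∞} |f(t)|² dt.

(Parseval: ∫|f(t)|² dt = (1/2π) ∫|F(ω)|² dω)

∫|f(t)|² dt = \frac{\pi}{54}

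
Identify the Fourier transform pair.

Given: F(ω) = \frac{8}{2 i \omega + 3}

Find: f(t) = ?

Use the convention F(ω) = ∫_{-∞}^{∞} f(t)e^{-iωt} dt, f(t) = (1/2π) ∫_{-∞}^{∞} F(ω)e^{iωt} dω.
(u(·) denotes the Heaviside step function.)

f(t) = 4 e^{- \frac{3 t}{2}} u\left(t\right)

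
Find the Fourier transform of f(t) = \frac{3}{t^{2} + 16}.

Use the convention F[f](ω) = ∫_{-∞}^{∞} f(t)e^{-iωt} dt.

F(ω) = \frac{3 \pi e^{- 4 \left|{\omega}\right|}}{4}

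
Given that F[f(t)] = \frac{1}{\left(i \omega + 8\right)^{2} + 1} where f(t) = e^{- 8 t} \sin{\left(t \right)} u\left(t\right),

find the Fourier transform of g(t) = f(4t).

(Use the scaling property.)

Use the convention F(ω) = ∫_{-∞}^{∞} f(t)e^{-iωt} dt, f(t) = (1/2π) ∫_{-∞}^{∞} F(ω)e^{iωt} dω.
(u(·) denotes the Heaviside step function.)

F[g](ω) = \frac{4}{\left(i \omega + 32\right)^{2} + 16}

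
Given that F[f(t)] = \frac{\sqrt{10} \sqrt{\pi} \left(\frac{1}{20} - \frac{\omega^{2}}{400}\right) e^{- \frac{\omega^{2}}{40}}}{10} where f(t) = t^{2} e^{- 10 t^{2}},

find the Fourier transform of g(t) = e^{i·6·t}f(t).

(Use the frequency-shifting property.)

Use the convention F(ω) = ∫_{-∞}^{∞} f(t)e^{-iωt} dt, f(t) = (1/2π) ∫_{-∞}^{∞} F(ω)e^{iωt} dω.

F[g](ω) = \frac{\sqrt{10} \sqrt{\pi} \left(20 - \left(\omega - 6\right)^{2}\right) e^{- \frac{\left(\omega - 6\right)^{2}}{40}}}{4000}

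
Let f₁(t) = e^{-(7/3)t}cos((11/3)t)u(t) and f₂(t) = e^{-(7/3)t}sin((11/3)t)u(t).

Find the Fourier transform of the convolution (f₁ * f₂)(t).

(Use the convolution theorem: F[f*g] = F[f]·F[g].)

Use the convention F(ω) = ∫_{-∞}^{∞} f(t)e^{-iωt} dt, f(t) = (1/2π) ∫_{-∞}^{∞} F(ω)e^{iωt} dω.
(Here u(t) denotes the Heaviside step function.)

F[f₁*f₂](ω) = \frac{99 \left(3 i \omega + 7\right)}{\left(\left(3 i \omega + 7\right)^{2} + 121\right)^{2}}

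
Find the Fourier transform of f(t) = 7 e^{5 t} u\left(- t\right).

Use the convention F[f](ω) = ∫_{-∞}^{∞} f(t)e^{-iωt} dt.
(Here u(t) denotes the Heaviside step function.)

F(ω) = - \frac{7}{i \omega - 5}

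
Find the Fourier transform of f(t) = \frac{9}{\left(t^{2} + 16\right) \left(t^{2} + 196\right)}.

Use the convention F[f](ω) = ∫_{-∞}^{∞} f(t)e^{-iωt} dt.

F(ω) = \frac{\pi \left(7 e^{10 \left|{\omega}\right|} - 2\right) e^{- 14 \left|{\omega}\right|}}{560}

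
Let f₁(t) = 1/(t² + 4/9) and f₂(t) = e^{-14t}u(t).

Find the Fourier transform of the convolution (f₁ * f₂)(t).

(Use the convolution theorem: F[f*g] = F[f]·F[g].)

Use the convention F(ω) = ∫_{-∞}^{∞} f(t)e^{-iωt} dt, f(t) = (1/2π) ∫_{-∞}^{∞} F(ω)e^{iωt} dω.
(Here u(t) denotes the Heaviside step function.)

F[f₁*f₂](ω) = \frac{3 \pi e^{- \frac{2 \left|{\omega}\right|}{3}}}{2 \left(i \omega + 14\right)}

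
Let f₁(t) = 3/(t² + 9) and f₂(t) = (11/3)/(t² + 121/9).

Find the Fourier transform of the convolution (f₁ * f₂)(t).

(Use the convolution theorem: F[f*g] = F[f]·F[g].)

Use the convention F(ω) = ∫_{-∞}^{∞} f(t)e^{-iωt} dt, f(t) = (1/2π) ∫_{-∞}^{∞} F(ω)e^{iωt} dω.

F[f₁*f₂](ω) = \pi^{2} e^{- \frac{20 \left|{\omega}\right|}{3}}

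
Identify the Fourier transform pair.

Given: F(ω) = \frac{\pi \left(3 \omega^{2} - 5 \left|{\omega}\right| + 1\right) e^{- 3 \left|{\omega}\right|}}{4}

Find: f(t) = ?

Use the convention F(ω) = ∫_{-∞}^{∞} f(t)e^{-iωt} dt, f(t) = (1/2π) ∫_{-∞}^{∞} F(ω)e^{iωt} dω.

f(t) = \frac{2 t^{4}}{\left(t^{2} + 9\right)^{3}}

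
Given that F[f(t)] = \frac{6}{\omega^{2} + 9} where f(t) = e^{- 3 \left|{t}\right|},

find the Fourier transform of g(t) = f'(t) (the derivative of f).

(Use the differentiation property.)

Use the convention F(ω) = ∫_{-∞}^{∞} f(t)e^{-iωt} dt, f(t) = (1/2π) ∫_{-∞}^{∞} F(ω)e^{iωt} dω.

F[g](ω) = \frac{6 i \omega}{\omega^{2} + 9}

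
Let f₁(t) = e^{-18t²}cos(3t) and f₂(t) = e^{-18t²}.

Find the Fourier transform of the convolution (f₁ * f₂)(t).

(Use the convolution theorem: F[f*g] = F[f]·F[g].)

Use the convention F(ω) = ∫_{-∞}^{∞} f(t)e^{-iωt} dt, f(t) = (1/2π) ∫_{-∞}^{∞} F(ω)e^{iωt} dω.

F[f₁*f₂](ω) = \frac{\pi \left(e^{\frac{\omega}{6}} + 1\right) e^{- \frac{\omega^{2}}{36} - \frac{\omega}{12} - \frac{1}{8}}}{36}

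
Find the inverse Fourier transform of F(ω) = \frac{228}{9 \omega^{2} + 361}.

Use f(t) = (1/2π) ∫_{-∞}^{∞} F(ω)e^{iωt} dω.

f(t) = 2 e^{- \frac{19 \left|{t}\right|}{3}}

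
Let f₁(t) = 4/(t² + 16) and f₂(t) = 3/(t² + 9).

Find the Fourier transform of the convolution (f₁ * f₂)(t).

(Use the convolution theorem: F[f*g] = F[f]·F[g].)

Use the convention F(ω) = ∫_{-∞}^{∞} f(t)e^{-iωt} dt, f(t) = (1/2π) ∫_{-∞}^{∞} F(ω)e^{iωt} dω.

F[f₁*f₂](ω) = \pi^{2} e^{- 7 \left|{\omega}\right|}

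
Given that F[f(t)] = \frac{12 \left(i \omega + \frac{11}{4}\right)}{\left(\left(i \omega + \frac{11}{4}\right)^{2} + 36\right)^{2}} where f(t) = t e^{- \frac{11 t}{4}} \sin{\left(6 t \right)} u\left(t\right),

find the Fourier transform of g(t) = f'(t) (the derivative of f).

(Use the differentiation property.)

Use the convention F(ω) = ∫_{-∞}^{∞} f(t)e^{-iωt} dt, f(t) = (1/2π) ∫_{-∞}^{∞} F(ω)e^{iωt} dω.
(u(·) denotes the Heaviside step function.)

F[g](ω) = \frac{768 i \omega \left(4 i \omega + 11\right)}{\left(\left(4 i \omega + 11\right)^{2} + 576\right)^{2}}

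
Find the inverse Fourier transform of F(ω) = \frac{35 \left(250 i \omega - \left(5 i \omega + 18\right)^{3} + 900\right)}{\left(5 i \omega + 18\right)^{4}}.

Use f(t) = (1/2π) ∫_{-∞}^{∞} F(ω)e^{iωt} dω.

f(t) = 7 \left(t^{2} - 1\right) e^{- \frac{18 t}{5}} u\left(t\right)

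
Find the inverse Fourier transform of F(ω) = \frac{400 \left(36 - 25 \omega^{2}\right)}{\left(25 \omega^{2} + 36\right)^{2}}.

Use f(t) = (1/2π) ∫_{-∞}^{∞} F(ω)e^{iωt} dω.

f(t) = 8 e^{- \frac{6 \left|{t}\right|}{5}} \left|{t}\right|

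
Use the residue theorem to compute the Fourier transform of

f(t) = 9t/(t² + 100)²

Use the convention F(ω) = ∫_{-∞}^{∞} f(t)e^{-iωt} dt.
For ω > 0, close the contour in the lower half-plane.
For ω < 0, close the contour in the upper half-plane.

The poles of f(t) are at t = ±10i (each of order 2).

Let g(z) = f(z)e^{-iωz}; for large |z| the factor e^{-iωz} decays in the lower half-plane when ω > 0 and in the upper half-plane when ω < 0.

Case ω > 0 (lower half-plane, clockwise contour ⇒ F(ω) = -2πi·ΣRes):
  Res_{z = - 10 i} g(z) = \frac{9 \omega e^{- 10 \omega}}{40} (pole of order 2)
  F(ω) = -2πi·ΣRes = - \frac{9 i \pi \omega e^{- 10 \omega}}{20}

Case ω < 0 (upper half-plane, counterclockwise contour ⇒ F(ω) = +2πi·ΣRes):
  Res_{z = 10 i} g(z) = - \frac{9 \omega e^{10 \omega}}{40} (pole of order 2)
  F(ω) = 2πi·ΣRes = - \frac{9 i \pi \omega e^{10 \omega}}{20}

Both cases combine into a single formula in |ω|:

F(ω) = - \frac{9 i \pi \omega e^{- 10 \left|{\omega}\right|}}{20}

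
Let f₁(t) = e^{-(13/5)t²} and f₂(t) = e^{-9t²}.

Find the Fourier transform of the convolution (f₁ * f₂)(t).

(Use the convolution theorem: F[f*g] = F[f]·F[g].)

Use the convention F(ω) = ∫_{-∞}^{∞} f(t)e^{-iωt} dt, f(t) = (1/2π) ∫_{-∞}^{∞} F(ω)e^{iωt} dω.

F[f₁*f₂](ω) = \frac{\sqrt{65} \pi e^{- \frac{29 \omega^{2}}{234}}}{39}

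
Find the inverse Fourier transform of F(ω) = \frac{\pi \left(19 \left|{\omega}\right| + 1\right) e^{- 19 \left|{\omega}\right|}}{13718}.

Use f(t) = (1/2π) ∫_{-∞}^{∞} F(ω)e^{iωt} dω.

f(t) = \frac{1}{\left(t^{2} + 361\right)^{2}}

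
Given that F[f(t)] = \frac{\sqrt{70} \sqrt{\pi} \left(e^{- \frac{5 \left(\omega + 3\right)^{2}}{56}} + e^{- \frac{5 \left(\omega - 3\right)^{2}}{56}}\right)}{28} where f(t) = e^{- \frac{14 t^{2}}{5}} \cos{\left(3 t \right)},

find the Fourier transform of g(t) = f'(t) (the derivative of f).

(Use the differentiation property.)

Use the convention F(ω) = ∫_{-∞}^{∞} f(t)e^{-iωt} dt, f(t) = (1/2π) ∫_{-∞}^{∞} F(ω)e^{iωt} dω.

F[g](ω) = \frac{\sqrt{70} i \sqrt{\pi} \omega \left(e^{\frac{15 \omega}{14}} + 1\right) e^{- \frac{5 \omega^{2}}{56} - \frac{15 \omega}{28} - \frac{45}{56}}}{28}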